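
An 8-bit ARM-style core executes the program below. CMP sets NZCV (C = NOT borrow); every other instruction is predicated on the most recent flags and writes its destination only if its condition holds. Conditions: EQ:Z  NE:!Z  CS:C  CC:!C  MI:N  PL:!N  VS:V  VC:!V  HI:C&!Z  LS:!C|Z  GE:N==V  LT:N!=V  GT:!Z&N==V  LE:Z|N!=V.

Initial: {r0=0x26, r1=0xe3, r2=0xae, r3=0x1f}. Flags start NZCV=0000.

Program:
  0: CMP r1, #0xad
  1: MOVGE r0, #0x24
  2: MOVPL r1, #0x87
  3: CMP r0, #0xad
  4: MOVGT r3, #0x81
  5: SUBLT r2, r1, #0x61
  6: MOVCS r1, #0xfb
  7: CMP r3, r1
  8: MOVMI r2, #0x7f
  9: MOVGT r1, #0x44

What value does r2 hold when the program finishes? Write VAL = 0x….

[0] flags=0010 → (cmp)
[1] flags=0010 GE?T → r0=0x24
[2] flags=0010 PL?T → r1=0x87
[3] flags=0000 → (cmp)
[4] flags=0000 GT?T → r3=0x81
[5] flags=0000 LT?F → skip
[6] flags=0000 CS?F → skip
[7] flags=1000 → (cmp)
[8] flags=1000 MI?T → r2=0x7f
[9] flags=1000 GT?F → skip

VAL = 0x7f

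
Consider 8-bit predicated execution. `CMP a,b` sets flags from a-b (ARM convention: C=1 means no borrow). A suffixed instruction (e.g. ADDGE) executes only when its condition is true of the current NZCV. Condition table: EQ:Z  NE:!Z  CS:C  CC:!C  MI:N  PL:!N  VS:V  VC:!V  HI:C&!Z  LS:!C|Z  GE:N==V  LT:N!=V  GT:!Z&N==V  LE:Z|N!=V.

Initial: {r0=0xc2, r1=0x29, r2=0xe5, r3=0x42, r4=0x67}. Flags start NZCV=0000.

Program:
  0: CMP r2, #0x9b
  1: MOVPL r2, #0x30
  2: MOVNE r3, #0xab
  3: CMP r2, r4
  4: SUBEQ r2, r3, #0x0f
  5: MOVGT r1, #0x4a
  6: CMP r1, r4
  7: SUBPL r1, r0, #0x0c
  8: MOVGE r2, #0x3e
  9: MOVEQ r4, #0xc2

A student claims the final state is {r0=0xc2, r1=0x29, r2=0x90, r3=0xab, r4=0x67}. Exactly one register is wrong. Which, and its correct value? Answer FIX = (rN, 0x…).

[0] flags=0010 → (cmp)
[1] flags=0010 PL?T → r2=0x30
[2] flags=0010 NE?T → r3=0xab
[3] flags=1000 → (cmp)
[4] flags=1000 EQ?F → skip
[5] flags=1000 GT?F → skip
[6] flags=1000 → (cmp)
[7] flags=1000 PL?F → skip
[8] flags=1000 GE?F → skip
[9] flags=1000 EQ?F → skip

FIX = (r2, 0x30)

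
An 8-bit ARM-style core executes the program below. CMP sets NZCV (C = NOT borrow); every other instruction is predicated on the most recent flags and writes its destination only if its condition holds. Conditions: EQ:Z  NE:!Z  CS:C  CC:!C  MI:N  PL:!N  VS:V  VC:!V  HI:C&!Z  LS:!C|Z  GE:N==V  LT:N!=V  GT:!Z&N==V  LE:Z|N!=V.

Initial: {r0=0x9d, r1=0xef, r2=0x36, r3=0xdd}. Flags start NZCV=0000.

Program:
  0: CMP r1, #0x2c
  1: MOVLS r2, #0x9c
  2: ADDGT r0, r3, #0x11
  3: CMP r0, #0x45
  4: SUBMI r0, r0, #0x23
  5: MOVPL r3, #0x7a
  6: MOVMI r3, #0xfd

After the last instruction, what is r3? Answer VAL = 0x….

0: ✓ CMP  NZCV=1010
1: · MOVLS
2: · ADDGT
3: ✓ CMP  NZCV=0011
4: · SUBMI
5: ✓ MOVPL  r3←0x7a
6: · MOVMI

VAL = 0x7a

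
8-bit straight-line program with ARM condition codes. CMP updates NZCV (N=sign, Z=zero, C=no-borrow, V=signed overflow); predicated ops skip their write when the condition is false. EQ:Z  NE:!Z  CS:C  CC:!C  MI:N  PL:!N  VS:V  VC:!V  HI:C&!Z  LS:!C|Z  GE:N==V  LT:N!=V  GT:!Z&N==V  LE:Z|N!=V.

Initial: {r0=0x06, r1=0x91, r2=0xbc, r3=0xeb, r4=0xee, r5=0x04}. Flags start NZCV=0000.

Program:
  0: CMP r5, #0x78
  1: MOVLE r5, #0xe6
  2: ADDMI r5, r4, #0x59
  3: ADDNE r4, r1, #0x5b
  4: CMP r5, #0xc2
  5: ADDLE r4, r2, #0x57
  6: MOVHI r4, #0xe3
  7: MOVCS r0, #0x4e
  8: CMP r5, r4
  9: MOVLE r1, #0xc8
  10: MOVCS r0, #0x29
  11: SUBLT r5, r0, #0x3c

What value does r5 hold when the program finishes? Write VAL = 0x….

[0] flags=1000 → (cmp)
[1] flags=1000 LE?T → r5=0xe6
[2] flags=1000 MI?T → r5=0x47
[3] flags=1000 NE?T → r4=0xec
[4] flags=1001 → (cmp)
[5] flags=1001 LE?F → skip
[6] flags=1001 HI?F → skip
[7] flags=1001 CS?F → skip
[8] flags=0000 → (cmp)
[9] flags=0000 LE?F → skip
[10] flags=0000 CS?F → skip
[11] flags=0000 LT?F → skip

VAL = 0x47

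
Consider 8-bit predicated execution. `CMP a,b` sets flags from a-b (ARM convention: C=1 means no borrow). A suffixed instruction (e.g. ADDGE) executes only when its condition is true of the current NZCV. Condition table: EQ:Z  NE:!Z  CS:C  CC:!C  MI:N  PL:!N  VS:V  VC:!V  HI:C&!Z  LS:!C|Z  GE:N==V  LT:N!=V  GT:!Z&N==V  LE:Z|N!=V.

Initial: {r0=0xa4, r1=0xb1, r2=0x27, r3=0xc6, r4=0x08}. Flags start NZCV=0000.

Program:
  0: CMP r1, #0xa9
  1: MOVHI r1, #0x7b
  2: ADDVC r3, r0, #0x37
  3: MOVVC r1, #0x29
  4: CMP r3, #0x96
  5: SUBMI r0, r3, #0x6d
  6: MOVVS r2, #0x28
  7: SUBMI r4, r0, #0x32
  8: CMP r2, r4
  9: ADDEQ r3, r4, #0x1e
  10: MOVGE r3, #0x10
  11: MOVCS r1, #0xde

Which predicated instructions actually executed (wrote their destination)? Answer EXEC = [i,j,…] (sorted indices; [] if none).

EXEC = [1,2,3,10,11]

0: ✓ CMP  NZCV=0010
1: ✓ MOVHI  r1←0x7b
2: ✓ ADDVC  r3←0xdb
3: ✓ MOVVC  r1←0x29
4: ✓ CMP  NZCV=0010
5: · SUBMI
6: · MOVVS
7: · SUBMI
8: ✓ CMP  NZCV=0010
9: · ADDEQ
10: ✓ MOVGE  r3←0x10
11: ✓ MOVCS  r1←0xde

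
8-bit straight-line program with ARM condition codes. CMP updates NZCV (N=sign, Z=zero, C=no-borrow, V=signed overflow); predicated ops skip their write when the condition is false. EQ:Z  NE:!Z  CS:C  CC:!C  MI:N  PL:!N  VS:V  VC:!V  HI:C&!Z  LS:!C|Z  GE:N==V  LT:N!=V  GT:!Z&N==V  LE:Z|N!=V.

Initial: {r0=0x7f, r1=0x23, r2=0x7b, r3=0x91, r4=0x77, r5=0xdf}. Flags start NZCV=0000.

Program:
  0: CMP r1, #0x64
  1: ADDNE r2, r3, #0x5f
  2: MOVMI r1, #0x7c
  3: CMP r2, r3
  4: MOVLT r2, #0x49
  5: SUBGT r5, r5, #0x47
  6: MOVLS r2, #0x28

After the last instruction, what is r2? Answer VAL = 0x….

VAL = 0xf0

0: ✓ CMP  NZCV=1000
1: ✓ ADDNE  r2←0xf0
2: ✓ MOVMI  r1←0x7c
3: ✓ CMP  NZCV=0010
4: · MOVLT
5: ✓ SUBGT  r5←0x98
6: · MOVLS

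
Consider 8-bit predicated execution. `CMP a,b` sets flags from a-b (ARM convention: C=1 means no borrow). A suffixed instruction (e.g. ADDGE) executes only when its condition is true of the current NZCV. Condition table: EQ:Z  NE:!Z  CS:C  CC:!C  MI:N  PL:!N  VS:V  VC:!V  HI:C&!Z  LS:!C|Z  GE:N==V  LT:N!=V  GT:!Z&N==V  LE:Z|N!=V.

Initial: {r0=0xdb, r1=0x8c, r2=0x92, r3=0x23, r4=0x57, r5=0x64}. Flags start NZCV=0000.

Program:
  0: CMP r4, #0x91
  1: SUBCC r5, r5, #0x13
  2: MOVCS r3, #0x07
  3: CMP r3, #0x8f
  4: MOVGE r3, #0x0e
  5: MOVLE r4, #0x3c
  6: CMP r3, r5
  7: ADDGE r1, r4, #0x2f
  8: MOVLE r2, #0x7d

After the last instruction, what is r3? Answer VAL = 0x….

VAL = 0x0e

0: ✓ CMP  NZCV=1001
1: ✓ SUBCC  r5←0x51
2: · MOVCS
3: ✓ CMP  NZCV=1001
4: ✓ MOVGE  r3←0x0e
5: · MOVLE
6: ✓ CMP  NZCV=1000
7: · ADDGE
8: ✓ MOVLE  r2←0x7d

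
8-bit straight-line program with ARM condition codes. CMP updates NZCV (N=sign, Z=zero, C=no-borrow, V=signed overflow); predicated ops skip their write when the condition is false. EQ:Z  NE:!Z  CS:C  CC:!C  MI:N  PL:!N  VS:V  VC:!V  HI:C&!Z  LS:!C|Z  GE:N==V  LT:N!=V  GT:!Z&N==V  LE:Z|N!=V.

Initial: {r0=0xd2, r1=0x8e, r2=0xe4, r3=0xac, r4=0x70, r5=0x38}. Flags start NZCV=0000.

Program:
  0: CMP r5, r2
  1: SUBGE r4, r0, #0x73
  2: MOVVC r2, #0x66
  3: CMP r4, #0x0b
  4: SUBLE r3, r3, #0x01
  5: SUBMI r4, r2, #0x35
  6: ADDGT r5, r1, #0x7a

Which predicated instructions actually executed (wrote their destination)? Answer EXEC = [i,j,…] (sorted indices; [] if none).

EXEC = [1,2,6]

0: ✓ CMP  NZCV=0000
1: ✓ SUBGE  r4←0x5f
2: ✓ MOVVC  r2←0x66
3: ✓ CMP  NZCV=0010
4: · SUBLE
5: · SUBMI
6: ✓ ADDGT  r5←0x08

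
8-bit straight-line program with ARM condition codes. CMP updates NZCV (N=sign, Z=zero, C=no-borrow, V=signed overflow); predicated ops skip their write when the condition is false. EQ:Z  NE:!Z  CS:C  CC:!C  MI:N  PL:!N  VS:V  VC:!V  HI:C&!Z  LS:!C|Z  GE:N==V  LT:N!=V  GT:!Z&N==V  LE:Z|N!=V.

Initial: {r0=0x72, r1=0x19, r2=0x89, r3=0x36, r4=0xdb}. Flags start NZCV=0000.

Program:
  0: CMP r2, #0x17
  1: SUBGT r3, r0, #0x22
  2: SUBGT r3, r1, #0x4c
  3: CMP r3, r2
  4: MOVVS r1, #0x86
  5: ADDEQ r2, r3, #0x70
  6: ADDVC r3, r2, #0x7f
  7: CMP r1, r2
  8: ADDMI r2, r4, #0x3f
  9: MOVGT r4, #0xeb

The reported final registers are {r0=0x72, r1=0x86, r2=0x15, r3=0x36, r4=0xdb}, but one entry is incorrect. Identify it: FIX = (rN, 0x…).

[0] flags=0011 → (cmp)
[1] flags=0011 GT?F → skip
[2] flags=0011 GT?F → skip
[3] flags=1001 → (cmp)
[4] flags=1001 VS?T → r1=0x86
[5] flags=1001 EQ?F → skip
[6] flags=1001 VC?F → skip
[7] flags=1000 → (cmp)
[8] flags=1000 MI?T → r2=0x1a
[9] flags=1000 GT?F → skip

FIX = (r2, 0x1a)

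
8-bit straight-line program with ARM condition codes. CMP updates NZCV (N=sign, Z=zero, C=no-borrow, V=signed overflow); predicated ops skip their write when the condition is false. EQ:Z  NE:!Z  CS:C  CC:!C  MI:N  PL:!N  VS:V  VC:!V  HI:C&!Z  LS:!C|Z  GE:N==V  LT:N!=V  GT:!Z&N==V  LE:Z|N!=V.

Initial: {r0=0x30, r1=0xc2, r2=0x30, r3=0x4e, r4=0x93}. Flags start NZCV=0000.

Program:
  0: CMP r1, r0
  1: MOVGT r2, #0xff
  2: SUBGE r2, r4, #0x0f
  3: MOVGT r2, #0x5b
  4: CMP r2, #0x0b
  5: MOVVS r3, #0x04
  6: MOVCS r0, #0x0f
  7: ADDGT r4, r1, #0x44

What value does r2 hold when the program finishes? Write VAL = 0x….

0: ✓ CMP  NZCV=1010
1: · MOVGT
2: · SUBGE
3: · MOVGT
4: ✓ CMP  NZCV=0010
5: · MOVVS
6: ✓ MOVCS  r0←0x0f
7: ✓ ADDGT  r4←0x06

VAL = 0x30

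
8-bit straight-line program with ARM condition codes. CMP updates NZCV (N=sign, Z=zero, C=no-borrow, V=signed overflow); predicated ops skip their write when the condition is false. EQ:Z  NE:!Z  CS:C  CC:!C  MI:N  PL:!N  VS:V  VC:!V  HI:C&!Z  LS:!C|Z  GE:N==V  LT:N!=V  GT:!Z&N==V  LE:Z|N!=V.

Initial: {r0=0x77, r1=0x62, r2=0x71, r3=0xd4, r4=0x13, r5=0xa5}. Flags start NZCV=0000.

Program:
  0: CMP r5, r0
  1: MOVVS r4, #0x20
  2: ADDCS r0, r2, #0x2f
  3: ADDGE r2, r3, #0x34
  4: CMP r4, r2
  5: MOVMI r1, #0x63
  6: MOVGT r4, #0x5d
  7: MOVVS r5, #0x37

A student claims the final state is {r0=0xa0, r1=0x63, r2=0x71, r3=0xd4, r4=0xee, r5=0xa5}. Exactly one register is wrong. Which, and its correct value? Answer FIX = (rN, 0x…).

FIX = (r4, 0x20)

0: ✓ CMP  NZCV=0011
1: ✓ MOVVS  r4←0x20
2: ✓ ADDCS  r0←0xa0
3: · ADDGE
4: ✓ CMP  NZCV=1000
5: ✓ MOVMI  r1←0x63
6: · MOVGT
7: · MOVVS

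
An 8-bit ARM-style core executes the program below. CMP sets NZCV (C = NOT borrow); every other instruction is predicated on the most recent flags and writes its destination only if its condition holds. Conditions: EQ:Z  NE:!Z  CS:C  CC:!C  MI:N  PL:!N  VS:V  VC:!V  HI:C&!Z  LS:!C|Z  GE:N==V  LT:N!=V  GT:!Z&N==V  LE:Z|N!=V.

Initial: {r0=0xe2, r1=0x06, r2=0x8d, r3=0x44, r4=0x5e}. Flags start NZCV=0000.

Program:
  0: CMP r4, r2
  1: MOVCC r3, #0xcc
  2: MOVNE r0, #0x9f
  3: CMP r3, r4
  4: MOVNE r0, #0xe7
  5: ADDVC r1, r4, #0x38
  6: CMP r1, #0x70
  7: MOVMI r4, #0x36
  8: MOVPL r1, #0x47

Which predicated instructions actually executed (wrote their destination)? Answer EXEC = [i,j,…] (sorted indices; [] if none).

EXEC = [1,2,4,7]

[0] flags=1001 → (cmp)
[1] flags=1001 CC?T → r3=0xcc
[2] flags=1001 NE?T → r0=0x9f
[3] flags=0011 → (cmp)
[4] flags=0011 NE?T → r0=0xe7
[5] flags=0011 VC?F → skip
[6] flags=1000 → (cmp)
[7] flags=1000 MI?T → r4=0x36
[8] flags=1000 PL?F → skip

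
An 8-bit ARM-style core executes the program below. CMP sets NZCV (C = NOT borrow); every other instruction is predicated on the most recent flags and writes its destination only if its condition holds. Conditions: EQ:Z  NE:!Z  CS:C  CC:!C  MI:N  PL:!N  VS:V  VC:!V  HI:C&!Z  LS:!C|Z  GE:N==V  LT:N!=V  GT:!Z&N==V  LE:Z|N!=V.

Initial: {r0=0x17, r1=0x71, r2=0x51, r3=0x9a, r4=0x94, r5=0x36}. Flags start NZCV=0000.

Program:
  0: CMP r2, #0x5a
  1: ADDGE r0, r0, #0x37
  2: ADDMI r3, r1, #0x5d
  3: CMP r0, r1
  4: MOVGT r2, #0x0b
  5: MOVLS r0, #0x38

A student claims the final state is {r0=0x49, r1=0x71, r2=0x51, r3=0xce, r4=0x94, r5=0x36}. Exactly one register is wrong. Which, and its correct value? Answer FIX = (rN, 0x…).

FIX = (r0, 0x38)

[0] flags=1000 → (cmp)
[1] flags=1000 GE?F → skip
[2] flags=1000 MI?T → r3=0xce
[3] flags=1000 → (cmp)
[4] flags=1000 GT?F → skip
[5] flags=1000 LS?T → r0=0x38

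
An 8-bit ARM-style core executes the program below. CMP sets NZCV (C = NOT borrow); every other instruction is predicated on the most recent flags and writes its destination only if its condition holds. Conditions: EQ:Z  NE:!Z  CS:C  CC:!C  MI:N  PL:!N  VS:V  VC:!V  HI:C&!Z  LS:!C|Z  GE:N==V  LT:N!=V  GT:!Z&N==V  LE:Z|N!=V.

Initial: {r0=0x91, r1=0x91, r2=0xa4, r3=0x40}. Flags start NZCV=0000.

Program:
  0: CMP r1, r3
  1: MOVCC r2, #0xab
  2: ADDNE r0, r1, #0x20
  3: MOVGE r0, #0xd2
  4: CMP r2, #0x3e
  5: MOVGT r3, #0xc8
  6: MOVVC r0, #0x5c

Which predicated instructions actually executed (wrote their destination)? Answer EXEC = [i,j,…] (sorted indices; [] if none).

0: ✓ CMP  NZCV=0011
1: · MOVCC
2: ✓ ADDNE  r0←0xb1
3: · MOVGE
4: ✓ CMP  NZCV=0011
5: · MOVGT
6: · MOVVC

EXEC = [2]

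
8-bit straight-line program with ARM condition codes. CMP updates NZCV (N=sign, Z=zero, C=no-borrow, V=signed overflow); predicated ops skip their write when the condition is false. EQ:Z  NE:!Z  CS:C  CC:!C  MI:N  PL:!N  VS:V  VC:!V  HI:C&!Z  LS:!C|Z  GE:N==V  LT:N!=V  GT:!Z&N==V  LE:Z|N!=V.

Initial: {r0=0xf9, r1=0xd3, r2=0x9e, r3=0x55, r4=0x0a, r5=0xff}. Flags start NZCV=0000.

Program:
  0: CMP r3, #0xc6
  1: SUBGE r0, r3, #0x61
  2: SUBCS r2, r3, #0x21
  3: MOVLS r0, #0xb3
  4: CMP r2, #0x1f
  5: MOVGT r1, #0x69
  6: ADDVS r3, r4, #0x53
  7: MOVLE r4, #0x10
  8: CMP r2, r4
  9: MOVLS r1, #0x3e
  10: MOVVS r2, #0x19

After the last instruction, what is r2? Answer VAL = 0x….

VAL = 0x9e

0: ✓ CMP  NZCV=1001
1: ✓ SUBGE  r0←0xf4
2: · SUBCS
3: ✓ MOVLS  r0←0xb3
4: ✓ CMP  NZCV=0011
5: · MOVGT
6: ✓ ADDVS  r3←0x5d
7: ✓ MOVLE  r4←0x10
8: ✓ CMP  NZCV=1010
9: · MOVLS
10: · MOVVS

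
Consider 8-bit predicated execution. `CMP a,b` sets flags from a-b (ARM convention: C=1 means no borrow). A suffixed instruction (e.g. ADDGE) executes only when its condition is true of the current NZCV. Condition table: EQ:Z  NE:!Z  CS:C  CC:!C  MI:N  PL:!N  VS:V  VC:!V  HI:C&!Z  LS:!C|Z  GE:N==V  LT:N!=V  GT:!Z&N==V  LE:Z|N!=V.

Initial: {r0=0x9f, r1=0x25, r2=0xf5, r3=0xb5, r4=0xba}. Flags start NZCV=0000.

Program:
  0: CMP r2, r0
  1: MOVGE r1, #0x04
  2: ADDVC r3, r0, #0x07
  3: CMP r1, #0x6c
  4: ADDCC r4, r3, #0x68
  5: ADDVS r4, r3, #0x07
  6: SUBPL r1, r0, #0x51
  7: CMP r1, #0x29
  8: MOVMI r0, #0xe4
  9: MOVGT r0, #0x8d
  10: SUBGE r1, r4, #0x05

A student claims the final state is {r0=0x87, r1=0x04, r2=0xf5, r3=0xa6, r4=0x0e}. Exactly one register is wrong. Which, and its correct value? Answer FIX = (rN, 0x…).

FIX = (r0, 0xe4)

0: ✓ CMP  NZCV=0010
1: ✓ MOVGE  r1←0x04
2: ✓ ADDVC  r3←0xa6
3: ✓ CMP  NZCV=1000
4: ✓ ADDCC  r4←0x0e
5: · ADDVS
6: · SUBPL
7: ✓ CMP  NZCV=1000
8: ✓ MOVMI  r0←0xe4
9: · MOVGT
10: · SUBGE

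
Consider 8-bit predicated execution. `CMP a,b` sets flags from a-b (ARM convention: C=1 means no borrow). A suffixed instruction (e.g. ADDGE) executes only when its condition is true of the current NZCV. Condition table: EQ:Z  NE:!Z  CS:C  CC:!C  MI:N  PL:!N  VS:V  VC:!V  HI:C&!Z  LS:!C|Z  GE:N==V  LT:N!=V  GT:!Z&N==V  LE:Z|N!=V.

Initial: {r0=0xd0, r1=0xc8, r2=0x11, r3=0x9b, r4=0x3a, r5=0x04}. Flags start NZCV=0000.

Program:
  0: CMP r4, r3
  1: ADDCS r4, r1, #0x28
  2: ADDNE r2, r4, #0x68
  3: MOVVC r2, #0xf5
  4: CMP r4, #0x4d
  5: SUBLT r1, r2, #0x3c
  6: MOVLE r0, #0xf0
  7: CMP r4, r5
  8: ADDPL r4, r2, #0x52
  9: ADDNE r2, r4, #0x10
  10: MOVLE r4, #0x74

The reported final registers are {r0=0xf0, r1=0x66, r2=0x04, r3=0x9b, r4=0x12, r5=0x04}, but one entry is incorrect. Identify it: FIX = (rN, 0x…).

[0] flags=1001 → (cmp)
[1] flags=1001 CS?F → skip
[2] flags=1001 NE?T → r2=0xa2
[3] flags=1001 VC?F → skip
[4] flags=1000 → (cmp)
[5] flags=1000 LT?T → r1=0x66
[6] flags=1000 LE?T → r0=0xf0
[7] flags=0010 → (cmp)
[8] flags=0010 PL?T → r4=0xf4
[9] flags=0010 NE?T → r2=0x04
[10] flags=0010 LE?F → skip

FIX = (r4, 0xf4)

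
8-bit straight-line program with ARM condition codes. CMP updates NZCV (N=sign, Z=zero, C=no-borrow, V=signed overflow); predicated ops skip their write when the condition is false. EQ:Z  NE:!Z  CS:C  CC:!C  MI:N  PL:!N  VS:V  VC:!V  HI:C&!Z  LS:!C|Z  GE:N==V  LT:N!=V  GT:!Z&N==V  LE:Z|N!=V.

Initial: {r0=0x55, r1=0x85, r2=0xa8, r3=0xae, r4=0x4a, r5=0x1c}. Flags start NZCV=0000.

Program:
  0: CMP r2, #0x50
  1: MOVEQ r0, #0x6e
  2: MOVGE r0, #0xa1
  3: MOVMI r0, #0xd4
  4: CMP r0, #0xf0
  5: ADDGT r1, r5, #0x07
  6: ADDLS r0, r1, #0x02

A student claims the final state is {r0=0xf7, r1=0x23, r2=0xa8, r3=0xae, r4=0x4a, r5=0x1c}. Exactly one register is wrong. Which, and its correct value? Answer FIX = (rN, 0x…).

[0] flags=0011 → (cmp)
[1] flags=0011 EQ?F → skip
[2] flags=0011 GE?F → skip
[3] flags=0011 MI?F → skip
[4] flags=0000 → (cmp)
[5] flags=0000 GT?T → r1=0x23
[6] flags=0000 LS?T → r0=0x25

FIX = (r0, 0x25)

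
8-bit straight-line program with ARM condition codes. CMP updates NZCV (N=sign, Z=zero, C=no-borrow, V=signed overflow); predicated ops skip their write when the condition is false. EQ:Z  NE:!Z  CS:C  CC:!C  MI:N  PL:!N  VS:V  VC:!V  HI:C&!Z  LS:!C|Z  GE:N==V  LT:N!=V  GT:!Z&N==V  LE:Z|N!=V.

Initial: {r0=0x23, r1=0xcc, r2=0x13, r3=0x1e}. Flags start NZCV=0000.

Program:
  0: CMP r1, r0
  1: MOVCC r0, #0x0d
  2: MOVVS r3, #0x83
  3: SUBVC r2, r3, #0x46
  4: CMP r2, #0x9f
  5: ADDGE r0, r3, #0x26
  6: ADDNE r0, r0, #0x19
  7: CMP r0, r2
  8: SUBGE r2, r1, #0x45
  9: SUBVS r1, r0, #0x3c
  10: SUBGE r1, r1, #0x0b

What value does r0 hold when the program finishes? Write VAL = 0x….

VAL = 0x5d

[0] flags=1010 → (cmp)
[1] flags=1010 CC?F → skip
[2] flags=1010 VS?F → skip
[3] flags=1010 VC?T → r2=0xd8
[4] flags=0010 → (cmp)
[5] flags=0010 GE?T → r0=0x44
[6] flags=0010 NE?T → r0=0x5d
[7] flags=1001 → (cmp)
[8] flags=1001 GE?T → r2=0x87
[9] flags=1001 VS?T → r1=0x21
[10] flags=1001 GE?T → r1=0x16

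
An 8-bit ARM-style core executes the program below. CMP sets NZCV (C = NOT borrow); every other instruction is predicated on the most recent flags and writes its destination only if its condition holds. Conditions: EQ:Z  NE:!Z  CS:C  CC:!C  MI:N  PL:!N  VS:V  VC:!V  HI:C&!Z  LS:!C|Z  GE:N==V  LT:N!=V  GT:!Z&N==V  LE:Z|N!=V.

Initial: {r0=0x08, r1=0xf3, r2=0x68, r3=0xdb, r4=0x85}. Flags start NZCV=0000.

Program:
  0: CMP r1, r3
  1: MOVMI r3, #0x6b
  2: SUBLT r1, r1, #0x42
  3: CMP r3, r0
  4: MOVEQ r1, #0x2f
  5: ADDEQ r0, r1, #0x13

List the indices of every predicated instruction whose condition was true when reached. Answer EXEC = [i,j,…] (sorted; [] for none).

EXEC = []

[0] flags=0010 → (cmp)
[1] flags=0010 MI?F → skip
[2] flags=0010 LT?F → skip
[3] flags=1010 → (cmp)
[4] flags=1010 EQ?F → skip
[5] flags=1010 EQ?F → skip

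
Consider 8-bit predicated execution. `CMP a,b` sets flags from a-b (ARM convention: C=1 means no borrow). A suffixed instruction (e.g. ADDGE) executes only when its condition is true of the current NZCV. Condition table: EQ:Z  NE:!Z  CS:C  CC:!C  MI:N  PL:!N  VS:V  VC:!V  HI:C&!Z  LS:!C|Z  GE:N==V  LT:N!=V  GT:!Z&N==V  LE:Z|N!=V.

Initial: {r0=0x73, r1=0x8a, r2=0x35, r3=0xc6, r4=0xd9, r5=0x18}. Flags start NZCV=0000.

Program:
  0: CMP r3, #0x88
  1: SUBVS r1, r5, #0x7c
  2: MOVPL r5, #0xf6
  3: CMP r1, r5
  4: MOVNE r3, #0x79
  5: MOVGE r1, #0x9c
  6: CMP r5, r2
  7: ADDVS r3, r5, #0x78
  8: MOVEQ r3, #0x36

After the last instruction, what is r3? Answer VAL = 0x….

[0] flags=0010 → (cmp)
[1] flags=0010 VS?F → skip
[2] flags=0010 PL?T → r5=0xf6
[3] flags=1000 → (cmp)
[4] flags=1000 NE?T → r3=0x79
[5] flags=1000 GE?F → skip
[6] flags=1010 → (cmp)
[7] flags=1010 VS?F → skip
[8] flags=1010 EQ?F → skip

VAL = 0x79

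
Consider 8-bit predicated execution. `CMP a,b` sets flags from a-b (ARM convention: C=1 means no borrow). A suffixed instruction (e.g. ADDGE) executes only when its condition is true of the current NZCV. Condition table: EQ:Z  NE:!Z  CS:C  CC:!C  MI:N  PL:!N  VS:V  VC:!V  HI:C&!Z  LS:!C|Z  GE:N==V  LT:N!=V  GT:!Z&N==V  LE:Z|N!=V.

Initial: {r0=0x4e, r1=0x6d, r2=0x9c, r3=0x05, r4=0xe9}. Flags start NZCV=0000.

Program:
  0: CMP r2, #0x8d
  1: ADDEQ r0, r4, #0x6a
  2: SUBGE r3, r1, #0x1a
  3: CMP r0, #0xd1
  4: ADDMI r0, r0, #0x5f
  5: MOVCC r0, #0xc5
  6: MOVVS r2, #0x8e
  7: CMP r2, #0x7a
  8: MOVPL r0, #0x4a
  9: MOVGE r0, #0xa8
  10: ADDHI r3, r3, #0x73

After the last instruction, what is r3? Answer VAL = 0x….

VAL = 0xc6

[0] flags=0010 → (cmp)
[1] flags=0010 EQ?F → skip
[2] flags=0010 GE?T → r3=0x53
[3] flags=0000 → (cmp)
[4] flags=0000 MI?F → skip
[5] flags=0000 CC?T → r0=0xc5
[6] flags=0000 VS?F → skip
[7] flags=0011 → (cmp)
[8] flags=0011 PL?T → r0=0x4a
[9] flags=0011 GE?F → skip
[10] flags=0011 HI?T → r3=0xc6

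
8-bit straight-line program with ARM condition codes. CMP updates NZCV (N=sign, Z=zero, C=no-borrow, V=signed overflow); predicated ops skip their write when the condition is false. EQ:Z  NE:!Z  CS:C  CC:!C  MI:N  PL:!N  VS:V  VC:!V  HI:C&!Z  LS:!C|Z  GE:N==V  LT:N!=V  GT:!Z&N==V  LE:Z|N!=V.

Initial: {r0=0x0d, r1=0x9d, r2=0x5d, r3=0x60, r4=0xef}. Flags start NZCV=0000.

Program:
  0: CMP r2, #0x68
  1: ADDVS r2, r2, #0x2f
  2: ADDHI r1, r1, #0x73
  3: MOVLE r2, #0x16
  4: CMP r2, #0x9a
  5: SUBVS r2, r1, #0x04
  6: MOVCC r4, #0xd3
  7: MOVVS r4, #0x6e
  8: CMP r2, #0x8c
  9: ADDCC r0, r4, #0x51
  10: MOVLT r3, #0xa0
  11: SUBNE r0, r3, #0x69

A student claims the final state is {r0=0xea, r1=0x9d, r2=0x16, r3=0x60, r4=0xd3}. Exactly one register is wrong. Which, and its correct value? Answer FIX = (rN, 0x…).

FIX = (r0, 0xf7)

0: ✓ CMP  NZCV=1000
1: · ADDVS
2: · ADDHI
3: ✓ MOVLE  r2←0x16
4: ✓ CMP  NZCV=0000
5: · SUBVS
6: ✓ MOVCC  r4←0xd3
7: · MOVVS
8: ✓ CMP  NZCV=1001
9: ✓ ADDCC  r0←0x24
10: · MOVLT
11: ✓ SUBNE  r0←0xf7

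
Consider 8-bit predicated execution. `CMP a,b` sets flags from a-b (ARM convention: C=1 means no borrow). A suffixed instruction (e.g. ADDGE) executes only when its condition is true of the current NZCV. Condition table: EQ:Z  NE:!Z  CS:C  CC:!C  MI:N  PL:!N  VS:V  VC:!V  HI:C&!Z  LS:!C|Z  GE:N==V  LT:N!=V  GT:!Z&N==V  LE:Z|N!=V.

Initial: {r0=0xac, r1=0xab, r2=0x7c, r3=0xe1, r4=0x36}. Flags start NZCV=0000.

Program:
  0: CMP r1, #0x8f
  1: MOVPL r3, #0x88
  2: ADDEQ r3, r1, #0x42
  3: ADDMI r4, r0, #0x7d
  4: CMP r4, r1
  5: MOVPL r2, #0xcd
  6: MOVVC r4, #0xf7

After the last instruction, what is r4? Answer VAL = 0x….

VAL = 0x36

0: ✓ CMP  NZCV=0010
1: ✓ MOVPL  r3←0x88
2: · ADDEQ
3: · ADDMI
4: ✓ CMP  NZCV=1001
5: · MOVPL
6: · MOVVC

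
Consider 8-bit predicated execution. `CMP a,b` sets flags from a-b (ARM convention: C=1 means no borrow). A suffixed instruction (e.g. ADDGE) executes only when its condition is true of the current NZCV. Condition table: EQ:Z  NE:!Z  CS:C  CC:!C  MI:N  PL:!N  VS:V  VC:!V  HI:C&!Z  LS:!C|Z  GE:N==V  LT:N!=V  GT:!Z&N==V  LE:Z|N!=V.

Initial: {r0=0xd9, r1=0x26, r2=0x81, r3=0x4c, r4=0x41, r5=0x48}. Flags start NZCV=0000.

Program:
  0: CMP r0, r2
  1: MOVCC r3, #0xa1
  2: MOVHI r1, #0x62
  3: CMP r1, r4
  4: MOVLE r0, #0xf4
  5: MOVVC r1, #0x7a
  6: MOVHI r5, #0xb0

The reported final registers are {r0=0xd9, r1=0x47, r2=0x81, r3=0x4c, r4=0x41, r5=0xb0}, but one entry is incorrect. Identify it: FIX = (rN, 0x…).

0: ✓ CMP  NZCV=0010
1: · MOVCC
2: ✓ MOVHI  r1←0x62
3: ✓ CMP  NZCV=0010
4: · MOVLE
5: ✓ MOVVC  r1←0x7a
6: ✓ MOVHI  r5←0xb0

FIX = (r1, 0x7a)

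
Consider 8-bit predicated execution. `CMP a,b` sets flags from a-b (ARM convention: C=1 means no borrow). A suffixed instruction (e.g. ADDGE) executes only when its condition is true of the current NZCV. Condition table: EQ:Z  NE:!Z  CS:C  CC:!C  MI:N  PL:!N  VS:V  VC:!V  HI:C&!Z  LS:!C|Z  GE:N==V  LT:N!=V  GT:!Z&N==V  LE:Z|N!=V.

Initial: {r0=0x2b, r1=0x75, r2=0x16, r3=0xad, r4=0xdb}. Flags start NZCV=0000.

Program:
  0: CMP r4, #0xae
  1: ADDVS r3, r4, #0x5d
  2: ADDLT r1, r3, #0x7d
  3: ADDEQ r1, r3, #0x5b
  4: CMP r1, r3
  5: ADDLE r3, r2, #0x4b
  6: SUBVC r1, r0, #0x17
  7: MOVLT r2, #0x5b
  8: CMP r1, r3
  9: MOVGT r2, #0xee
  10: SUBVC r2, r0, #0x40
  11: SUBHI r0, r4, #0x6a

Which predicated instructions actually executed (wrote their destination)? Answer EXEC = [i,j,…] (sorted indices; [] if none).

EXEC = [9]

[0] flags=0010 → (cmp)
[1] flags=0010 VS?F → skip
[2] flags=0010 LT?F → skip
[3] flags=0010 EQ?F → skip
[4] flags=1001 → (cmp)
[5] flags=1001 LE?F → skip
[6] flags=1001 VC?F → skip
[7] flags=1001 LT?F → skip
[8] flags=1001 → (cmp)
[9] flags=1001 GT?T → r2=0xee
[10] flags=1001 VC?F → skip
[11] flags=1001 HI?F → skip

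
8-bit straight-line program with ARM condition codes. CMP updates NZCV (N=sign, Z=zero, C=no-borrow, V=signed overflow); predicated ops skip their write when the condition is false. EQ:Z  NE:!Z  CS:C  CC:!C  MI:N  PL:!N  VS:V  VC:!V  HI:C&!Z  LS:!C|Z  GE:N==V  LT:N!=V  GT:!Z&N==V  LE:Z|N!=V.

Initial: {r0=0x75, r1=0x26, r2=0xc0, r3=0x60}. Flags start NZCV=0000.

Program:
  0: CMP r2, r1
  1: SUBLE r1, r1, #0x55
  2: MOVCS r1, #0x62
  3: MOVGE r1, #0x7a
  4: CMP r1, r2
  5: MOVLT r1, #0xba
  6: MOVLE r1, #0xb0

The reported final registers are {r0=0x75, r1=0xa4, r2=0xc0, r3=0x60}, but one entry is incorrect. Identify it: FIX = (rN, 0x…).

FIX = (r1, 0x62)

0: ✓ CMP  NZCV=1010
1: ✓ SUBLE  r1←0xd1
2: ✓ MOVCS  r1←0x62
3: · MOVGE
4: ✓ CMP  NZCV=1001
5: · MOVLT
6: · MOVLE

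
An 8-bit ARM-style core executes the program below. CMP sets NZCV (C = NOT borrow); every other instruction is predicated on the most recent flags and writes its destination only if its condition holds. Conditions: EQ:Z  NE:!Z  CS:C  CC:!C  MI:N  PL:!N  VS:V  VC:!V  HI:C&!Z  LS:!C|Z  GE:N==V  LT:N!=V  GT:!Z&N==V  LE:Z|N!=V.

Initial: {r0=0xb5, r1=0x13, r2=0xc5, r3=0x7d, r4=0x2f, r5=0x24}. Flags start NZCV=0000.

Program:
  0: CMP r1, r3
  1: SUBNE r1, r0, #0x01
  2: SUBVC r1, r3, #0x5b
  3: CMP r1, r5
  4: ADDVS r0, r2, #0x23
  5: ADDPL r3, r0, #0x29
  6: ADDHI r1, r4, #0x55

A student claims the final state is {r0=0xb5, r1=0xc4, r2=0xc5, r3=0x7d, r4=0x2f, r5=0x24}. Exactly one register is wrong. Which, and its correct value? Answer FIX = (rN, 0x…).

FIX = (r1, 0x22)

0: ✓ CMP  NZCV=1000
1: ✓ SUBNE  r1←0xb4
2: ✓ SUBVC  r1←0x22
3: ✓ CMP  NZCV=1000
4: · ADDVS
5: · ADDPL
6: · ADDHI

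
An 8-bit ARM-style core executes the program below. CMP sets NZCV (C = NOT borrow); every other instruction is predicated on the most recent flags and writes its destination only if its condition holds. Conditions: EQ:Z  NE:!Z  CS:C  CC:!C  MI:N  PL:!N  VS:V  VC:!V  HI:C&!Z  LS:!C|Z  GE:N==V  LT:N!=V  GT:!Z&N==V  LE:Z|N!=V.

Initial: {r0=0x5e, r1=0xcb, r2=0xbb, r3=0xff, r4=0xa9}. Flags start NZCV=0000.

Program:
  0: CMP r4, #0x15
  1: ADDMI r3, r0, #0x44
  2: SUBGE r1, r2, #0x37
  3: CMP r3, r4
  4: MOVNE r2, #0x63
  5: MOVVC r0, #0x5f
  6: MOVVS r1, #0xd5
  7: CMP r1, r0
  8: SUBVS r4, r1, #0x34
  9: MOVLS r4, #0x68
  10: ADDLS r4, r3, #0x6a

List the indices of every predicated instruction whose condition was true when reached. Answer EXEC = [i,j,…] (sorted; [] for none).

EXEC = [1,4,5,8]

0: ✓ CMP  NZCV=1010
1: ✓ ADDMI  r3←0xa2
2: · SUBGE
3: ✓ CMP  NZCV=1000
4: ✓ MOVNE  r2←0x63
5: ✓ MOVVC  r0←0x5f
6: · MOVVS
7: ✓ CMP  NZCV=0011
8: ✓ SUBVS  r4←0x97
9: · MOVLS
10: · ADDLS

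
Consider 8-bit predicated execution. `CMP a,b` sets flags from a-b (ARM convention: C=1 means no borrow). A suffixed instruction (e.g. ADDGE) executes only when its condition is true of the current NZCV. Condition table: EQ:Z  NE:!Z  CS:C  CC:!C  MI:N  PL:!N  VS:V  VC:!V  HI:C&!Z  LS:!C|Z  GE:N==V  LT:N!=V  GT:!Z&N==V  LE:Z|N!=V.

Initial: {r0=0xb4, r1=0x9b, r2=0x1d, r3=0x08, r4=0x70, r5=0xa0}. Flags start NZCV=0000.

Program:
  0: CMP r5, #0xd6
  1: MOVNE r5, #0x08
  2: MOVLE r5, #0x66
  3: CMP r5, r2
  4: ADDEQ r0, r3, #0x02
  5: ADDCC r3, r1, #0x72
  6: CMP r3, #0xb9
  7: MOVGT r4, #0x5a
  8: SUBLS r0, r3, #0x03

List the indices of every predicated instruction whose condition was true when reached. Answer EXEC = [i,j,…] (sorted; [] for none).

[0] flags=1000 → (cmp)
[1] flags=1000 NE?T → r5=0x08
[2] flags=1000 LE?T → r5=0x66
[3] flags=0010 → (cmp)
[4] flags=0010 EQ?F → skip
[5] flags=0010 CC?F → skip
[6] flags=0000 → (cmp)
[7] flags=0000 GT?T → r4=0x5a
[8] flags=0000 LS?T → r0=0x05

EXEC = [1,2,7,8]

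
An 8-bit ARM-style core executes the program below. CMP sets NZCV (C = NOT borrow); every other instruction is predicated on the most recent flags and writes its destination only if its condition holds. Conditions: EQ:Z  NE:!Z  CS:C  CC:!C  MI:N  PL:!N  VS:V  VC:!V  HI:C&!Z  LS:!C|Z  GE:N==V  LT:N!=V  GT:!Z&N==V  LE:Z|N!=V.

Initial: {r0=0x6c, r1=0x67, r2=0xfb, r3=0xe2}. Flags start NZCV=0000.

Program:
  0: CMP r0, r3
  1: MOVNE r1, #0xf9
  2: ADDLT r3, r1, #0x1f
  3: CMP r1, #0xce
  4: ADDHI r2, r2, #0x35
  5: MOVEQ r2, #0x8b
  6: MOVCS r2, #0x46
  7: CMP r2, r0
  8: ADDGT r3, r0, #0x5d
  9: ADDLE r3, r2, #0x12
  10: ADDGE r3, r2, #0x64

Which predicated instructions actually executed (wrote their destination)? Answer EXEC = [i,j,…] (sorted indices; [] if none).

[0] flags=1001 → (cmp)
[1] flags=1001 NE?T → r1=0xf9
[2] flags=1001 LT?F → skip
[3] flags=0010 → (cmp)
[4] flags=0010 HI?T → r2=0x30
[5] flags=0010 EQ?F → skip
[6] flags=0010 CS?T → r2=0x46
[7] flags=1000 → (cmp)
[8] flags=1000 GT?F → skip
[9] flags=1000 LE?T → r3=0x58
[10] flags=1000 GE?F → skip

EXEC = [1,4,6,9]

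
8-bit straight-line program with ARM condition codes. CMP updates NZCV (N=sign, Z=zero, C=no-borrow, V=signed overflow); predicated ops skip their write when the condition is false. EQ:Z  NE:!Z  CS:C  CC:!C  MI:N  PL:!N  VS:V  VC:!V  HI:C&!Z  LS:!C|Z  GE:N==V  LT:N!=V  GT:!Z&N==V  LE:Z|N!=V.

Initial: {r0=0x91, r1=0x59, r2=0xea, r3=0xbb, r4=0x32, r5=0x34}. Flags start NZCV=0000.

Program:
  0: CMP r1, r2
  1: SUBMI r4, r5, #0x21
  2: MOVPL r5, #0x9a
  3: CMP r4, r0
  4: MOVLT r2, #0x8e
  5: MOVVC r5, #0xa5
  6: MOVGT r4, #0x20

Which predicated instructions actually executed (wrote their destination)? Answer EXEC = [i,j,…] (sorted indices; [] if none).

0: ✓ CMP  NZCV=0000
1: · SUBMI
2: ✓ MOVPL  r5←0x9a
3: ✓ CMP  NZCV=1001
4: · MOVLT
5: · MOVVC
6: ✓ MOVGT  r4←0x20

EXEC = [2,6]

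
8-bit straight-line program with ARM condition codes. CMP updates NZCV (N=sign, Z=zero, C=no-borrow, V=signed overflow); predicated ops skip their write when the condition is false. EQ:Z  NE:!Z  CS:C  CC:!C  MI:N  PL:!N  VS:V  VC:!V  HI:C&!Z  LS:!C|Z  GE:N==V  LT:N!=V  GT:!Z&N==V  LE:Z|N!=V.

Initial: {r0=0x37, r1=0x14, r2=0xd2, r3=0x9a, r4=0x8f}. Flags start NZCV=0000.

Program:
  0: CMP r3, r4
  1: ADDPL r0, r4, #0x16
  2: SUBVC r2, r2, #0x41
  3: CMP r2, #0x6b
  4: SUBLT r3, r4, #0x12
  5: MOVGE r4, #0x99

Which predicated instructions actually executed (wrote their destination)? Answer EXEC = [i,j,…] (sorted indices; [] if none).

0: ✓ CMP  NZCV=0010
1: ✓ ADDPL  r0←0xa5
2: ✓ SUBVC  r2←0x91
3: ✓ CMP  NZCV=0011
4: ✓ SUBLT  r3←0x7d
5: · MOVGE

EXEC = [1,2,4]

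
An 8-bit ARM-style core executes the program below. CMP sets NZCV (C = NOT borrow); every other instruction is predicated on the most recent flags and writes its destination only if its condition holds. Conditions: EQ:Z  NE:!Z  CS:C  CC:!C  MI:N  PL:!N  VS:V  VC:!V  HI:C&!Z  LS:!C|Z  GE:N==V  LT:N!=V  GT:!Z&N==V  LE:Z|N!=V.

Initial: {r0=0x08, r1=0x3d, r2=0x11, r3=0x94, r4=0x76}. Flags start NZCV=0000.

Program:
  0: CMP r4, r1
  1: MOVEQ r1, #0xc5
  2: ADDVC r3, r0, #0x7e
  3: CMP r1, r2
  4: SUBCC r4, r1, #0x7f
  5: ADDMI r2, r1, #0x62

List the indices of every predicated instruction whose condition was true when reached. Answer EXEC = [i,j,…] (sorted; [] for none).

[0] flags=0010 → (cmp)
[1] flags=0010 EQ?F → skip
[2] flags=0010 VC?T → r3=0x86
[3] flags=0010 → (cmp)
[4] flags=0010 CC?F → skip
[5] flags=0010 MI?F → skip

EXEC = [2]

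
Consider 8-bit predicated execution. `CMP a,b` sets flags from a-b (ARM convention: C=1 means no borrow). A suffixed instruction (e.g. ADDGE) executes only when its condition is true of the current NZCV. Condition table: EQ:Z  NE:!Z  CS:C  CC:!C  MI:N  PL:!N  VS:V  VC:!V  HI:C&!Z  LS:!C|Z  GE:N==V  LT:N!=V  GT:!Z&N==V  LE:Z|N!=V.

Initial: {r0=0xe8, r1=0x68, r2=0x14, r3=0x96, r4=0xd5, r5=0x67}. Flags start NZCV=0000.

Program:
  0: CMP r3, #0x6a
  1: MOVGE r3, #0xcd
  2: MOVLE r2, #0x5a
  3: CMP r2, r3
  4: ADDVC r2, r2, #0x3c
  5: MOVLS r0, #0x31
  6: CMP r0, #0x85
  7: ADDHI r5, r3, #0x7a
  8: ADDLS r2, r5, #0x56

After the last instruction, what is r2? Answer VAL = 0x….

VAL = 0xbd

[0] flags=0011 → (cmp)
[1] flags=0011 GE?F → skip
[2] flags=0011 LE?T → r2=0x5a
[3] flags=1001 → (cmp)
[4] flags=1001 VC?F → skip
[5] flags=1001 LS?T → r0=0x31
[6] flags=1001 → (cmp)
[7] flags=1001 HI?F → skip
[8] flags=1001 LS?T → r2=0xbd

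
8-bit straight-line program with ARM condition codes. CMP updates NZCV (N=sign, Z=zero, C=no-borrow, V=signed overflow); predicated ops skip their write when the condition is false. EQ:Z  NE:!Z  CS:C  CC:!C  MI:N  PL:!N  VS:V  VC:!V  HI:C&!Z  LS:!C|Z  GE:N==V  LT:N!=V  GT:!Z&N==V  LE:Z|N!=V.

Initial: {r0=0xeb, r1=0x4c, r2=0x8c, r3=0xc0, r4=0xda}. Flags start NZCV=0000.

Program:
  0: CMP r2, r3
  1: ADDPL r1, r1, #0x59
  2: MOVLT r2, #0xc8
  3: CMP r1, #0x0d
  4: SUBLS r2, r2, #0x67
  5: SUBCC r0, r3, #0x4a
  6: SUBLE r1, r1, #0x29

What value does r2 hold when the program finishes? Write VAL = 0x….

[0] flags=1000 → (cmp)
[1] flags=1000 PL?F → skip
[2] flags=1000 LT?T → r2=0xc8
[3] flags=0010 → (cmp)
[4] flags=0010 LS?F → skip
[5] flags=0010 CC?F → skip
[6] flags=0010 LE?F → skip

VAL = 0xc8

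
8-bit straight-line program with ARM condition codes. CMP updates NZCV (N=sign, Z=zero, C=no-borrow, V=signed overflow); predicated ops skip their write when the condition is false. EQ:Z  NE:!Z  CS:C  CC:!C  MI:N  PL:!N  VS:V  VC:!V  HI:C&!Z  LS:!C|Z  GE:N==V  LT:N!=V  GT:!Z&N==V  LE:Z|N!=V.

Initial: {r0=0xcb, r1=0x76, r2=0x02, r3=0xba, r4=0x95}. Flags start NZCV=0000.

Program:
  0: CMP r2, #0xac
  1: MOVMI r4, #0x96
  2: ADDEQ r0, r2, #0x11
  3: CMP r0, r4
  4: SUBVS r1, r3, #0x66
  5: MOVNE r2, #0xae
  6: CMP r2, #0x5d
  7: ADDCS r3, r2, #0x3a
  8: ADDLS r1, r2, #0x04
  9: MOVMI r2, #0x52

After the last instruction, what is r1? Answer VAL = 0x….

VAL = 0x76

[0] flags=0000 → (cmp)
[1] flags=0000 MI?F → skip
[2] flags=0000 EQ?F → skip
[3] flags=0010 → (cmp)
[4] flags=0010 VS?F → skip
[5] flags=0010 NE?T → r2=0xae
[6] flags=0011 → (cmp)
[7] flags=0011 CS?T → r3=0xe8
[8] flags=0011 LS?F → skip
[9] flags=0011 MI?F → skip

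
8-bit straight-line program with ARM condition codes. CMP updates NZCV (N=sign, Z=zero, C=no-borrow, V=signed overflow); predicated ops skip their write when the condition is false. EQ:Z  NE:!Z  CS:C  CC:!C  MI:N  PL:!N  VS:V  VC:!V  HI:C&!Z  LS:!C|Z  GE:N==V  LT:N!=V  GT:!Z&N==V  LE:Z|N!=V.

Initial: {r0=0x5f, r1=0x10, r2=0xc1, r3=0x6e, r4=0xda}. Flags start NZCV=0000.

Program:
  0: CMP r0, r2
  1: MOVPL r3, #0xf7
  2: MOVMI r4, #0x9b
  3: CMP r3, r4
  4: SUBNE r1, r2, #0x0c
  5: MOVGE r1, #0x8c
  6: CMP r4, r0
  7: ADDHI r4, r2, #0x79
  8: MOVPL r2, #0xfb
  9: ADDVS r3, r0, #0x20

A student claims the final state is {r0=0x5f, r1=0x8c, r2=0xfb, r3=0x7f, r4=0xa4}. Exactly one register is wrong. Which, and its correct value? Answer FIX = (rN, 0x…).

FIX = (r4, 0x3a)

0: ✓ CMP  NZCV=1001
1: · MOVPL
2: ✓ MOVMI  r4←0x9b
3: ✓ CMP  NZCV=1001
4: ✓ SUBNE  r1←0xb5
5: ✓ MOVGE  r1←0x8c
6: ✓ CMP  NZCV=0011
7: ✓ ADDHI  r4←0x3a
8: ✓ MOVPL  r2←0xfb
9: ✓ ADDVS  r3←0x7f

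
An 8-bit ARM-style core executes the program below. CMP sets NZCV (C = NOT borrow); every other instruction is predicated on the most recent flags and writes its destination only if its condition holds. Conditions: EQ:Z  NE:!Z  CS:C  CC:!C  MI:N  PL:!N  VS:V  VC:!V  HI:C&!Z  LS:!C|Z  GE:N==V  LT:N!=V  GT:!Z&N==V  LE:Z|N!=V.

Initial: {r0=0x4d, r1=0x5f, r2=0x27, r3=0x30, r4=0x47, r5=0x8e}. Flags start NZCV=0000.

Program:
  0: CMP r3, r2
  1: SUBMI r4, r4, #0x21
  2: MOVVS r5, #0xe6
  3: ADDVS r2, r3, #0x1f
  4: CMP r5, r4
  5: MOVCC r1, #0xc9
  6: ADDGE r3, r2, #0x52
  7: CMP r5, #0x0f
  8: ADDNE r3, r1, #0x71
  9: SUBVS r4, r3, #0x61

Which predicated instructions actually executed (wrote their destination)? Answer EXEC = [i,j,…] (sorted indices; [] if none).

0: ✓ CMP  NZCV=0010
1: · SUBMI
2: · MOVVS
3: · ADDVS
4: ✓ CMP  NZCV=0011
5: · MOVCC
6: · ADDGE
7: ✓ CMP  NZCV=0011
8: ✓ ADDNE  r3←0xd0
9: ✓ SUBVS  r4←0x6f

EXEC = [8,9]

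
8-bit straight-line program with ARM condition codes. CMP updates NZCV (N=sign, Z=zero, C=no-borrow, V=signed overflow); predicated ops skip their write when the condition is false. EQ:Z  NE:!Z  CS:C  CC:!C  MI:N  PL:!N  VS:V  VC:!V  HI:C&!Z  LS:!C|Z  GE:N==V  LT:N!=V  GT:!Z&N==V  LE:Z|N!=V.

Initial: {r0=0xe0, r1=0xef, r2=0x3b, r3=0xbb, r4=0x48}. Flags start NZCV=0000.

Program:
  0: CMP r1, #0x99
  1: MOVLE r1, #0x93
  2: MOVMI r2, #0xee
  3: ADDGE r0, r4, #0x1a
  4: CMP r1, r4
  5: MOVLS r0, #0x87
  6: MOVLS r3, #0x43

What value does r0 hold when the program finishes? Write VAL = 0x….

VAL = 0x62

0: ✓ CMP  NZCV=0010
1: · MOVLE
2: · MOVMI
3: ✓ ADDGE  r0←0x62
4: ✓ CMP  NZCV=1010
5: · MOVLS
6: · MOVLS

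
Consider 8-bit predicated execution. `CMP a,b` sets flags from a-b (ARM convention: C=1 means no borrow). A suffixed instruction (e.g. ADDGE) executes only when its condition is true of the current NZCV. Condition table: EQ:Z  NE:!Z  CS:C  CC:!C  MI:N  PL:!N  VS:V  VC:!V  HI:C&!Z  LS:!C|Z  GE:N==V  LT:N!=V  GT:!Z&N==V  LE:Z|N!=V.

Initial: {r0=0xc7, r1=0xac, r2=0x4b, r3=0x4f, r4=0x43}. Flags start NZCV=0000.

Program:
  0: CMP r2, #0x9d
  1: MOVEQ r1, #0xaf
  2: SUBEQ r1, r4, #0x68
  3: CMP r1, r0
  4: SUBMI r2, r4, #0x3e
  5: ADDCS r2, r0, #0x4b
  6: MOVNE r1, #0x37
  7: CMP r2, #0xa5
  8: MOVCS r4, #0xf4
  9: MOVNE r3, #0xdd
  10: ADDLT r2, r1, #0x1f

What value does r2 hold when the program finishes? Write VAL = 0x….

0: ✓ CMP  NZCV=1001
1: · MOVEQ
2: · SUBEQ
3: ✓ CMP  NZCV=1000
4: ✓ SUBMI  r2←0x05
5: · ADDCS
6: ✓ MOVNE  r1←0x37
7: ✓ CMP  NZCV=0000
8: · MOVCS
9: ✓ MOVNE  r3←0xdd
10: · ADDLT

VAL = 0x05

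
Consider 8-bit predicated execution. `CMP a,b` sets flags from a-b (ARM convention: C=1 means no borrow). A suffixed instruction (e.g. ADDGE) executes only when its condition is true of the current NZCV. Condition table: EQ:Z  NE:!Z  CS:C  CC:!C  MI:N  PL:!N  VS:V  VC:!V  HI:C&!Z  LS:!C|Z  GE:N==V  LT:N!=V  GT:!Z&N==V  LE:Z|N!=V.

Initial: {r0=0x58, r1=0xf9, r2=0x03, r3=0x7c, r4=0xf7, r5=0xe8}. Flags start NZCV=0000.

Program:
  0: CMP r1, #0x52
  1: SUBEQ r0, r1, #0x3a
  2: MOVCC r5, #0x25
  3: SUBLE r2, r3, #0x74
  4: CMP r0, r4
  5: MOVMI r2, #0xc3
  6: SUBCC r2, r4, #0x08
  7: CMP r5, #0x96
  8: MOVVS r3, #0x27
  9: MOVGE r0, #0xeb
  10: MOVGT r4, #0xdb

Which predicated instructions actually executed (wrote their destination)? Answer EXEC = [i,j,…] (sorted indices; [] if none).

0: ✓ CMP  NZCV=1010
1: · SUBEQ
2: · MOVCC
3: ✓ SUBLE  r2←0x08
4: ✓ CMP  NZCV=0000
5: · MOVMI
6: ✓ SUBCC  r2←0xef
7: ✓ CMP  NZCV=0010
8: · MOVVS
9: ✓ MOVGE  r0←0xeb
10: ✓ MOVGT  r4←0xdb

EXEC = [3,6,9,10]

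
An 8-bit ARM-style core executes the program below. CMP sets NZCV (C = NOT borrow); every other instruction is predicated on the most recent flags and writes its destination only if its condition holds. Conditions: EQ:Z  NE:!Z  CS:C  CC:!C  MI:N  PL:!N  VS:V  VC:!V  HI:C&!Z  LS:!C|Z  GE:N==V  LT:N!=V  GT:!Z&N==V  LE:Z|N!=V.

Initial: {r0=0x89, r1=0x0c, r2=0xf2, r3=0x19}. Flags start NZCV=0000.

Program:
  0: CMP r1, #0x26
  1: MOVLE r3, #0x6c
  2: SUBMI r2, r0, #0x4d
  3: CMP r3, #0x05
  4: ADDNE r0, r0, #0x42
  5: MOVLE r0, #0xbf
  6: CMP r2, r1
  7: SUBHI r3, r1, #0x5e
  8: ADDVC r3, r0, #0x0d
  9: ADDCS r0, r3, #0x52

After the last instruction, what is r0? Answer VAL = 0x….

[0] flags=1000 → (cmp)
[1] flags=1000 LE?T → r3=0x6c
[2] flags=1000 MI?T → r2=0x3c
[3] flags=0010 → (cmp)
[4] flags=0010 NE?T → r0=0xcb
[5] flags=0010 LE?F → skip
[6] flags=0010 → (cmp)
[7] flags=0010 HI?T → r3=0xae
[8] flags=0010 VC?T → r3=0xd8
[9] flags=0010 CS?T → r0=0x2a

VAL = 0x2a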